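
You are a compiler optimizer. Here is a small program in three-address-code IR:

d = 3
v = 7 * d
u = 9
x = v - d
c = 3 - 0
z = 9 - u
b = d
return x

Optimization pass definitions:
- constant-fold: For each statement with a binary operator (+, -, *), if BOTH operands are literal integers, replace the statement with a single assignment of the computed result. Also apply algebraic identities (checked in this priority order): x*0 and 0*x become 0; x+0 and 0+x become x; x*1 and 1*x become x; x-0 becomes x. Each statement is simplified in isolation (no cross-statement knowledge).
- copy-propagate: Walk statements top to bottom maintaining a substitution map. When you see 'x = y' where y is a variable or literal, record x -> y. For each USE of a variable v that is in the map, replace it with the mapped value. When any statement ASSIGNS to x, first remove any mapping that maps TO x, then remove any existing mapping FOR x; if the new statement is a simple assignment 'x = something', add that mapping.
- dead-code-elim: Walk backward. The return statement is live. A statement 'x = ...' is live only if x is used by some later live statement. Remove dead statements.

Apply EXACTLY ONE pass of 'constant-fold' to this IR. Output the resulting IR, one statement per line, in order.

Answer: d = 3
v = 7 * d
u = 9
x = v - d
c = 3
z = 9 - u
b = d
return x

Derivation:
Applying constant-fold statement-by-statement:
  [1] d = 3  (unchanged)
  [2] v = 7 * d  (unchanged)
  [3] u = 9  (unchanged)
  [4] x = v - d  (unchanged)
  [5] c = 3 - 0  -> c = 3
  [6] z = 9 - u  (unchanged)
  [7] b = d  (unchanged)
  [8] return x  (unchanged)
Result (8 stmts):
  d = 3
  v = 7 * d
  u = 9
  x = v - d
  c = 3
  z = 9 - u
  b = d
  return x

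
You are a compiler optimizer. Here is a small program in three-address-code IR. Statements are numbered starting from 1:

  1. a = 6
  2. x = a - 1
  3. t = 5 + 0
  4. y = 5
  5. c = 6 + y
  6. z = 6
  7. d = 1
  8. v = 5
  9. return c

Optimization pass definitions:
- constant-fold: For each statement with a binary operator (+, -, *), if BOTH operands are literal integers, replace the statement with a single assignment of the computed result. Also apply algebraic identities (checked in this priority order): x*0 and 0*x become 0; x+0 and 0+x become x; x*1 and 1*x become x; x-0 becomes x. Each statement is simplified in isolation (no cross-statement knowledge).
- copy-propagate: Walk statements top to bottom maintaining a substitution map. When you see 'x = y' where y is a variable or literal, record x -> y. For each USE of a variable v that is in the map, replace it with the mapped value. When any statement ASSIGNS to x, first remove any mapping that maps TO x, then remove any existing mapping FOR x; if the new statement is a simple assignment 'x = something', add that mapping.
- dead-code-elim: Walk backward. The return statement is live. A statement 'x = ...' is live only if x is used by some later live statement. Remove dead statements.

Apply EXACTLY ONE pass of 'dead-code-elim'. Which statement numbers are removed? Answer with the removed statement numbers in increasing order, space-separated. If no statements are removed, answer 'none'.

Backward liveness scan:
Stmt 1 'a = 6': DEAD (a not in live set [])
Stmt 2 'x = a - 1': DEAD (x not in live set [])
Stmt 3 't = 5 + 0': DEAD (t not in live set [])
Stmt 4 'y = 5': KEEP (y is live); live-in = []
Stmt 5 'c = 6 + y': KEEP (c is live); live-in = ['y']
Stmt 6 'z = 6': DEAD (z not in live set ['c'])
Stmt 7 'd = 1': DEAD (d not in live set ['c'])
Stmt 8 'v = 5': DEAD (v not in live set ['c'])
Stmt 9 'return c': KEEP (return); live-in = ['c']
Removed statement numbers: [1, 2, 3, 6, 7, 8]
Surviving IR:
  y = 5
  c = 6 + y
  return c

Answer: 1 2 3 6 7 8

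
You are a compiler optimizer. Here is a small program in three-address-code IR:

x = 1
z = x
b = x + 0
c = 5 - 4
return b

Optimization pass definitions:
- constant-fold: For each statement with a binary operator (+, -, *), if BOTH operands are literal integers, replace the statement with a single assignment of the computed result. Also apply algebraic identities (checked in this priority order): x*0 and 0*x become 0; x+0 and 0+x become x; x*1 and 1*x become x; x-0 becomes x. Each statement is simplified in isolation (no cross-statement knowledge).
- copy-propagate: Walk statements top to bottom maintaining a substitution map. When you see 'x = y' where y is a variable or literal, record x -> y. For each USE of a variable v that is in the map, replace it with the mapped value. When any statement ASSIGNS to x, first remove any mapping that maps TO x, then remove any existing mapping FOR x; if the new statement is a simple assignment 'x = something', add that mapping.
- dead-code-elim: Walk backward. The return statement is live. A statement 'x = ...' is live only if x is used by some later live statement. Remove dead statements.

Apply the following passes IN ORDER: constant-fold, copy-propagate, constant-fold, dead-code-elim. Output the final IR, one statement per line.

Initial IR:
  x = 1
  z = x
  b = x + 0
  c = 5 - 4
  return b
After constant-fold (5 stmts):
  x = 1
  z = x
  b = x
  c = 1
  return b
After copy-propagate (5 stmts):
  x = 1
  z = 1
  b = 1
  c = 1
  return 1
After constant-fold (5 stmts):
  x = 1
  z = 1
  b = 1
  c = 1
  return 1
After dead-code-elim (1 stmts):
  return 1

Answer: return 1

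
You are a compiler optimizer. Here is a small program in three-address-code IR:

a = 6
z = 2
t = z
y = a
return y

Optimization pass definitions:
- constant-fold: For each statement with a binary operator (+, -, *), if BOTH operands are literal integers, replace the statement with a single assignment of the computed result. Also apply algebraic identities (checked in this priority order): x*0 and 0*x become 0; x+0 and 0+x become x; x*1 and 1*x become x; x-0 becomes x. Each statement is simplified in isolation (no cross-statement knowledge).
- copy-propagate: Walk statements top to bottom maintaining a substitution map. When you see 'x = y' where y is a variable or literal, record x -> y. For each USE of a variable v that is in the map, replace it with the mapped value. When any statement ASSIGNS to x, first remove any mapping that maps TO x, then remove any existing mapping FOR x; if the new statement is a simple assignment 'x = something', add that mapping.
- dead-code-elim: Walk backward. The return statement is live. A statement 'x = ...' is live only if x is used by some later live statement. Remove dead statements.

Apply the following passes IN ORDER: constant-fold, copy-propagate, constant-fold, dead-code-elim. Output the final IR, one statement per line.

Answer: return 6

Derivation:
Initial IR:
  a = 6
  z = 2
  t = z
  y = a
  return y
After constant-fold (5 stmts):
  a = 6
  z = 2
  t = z
  y = a
  return y
After copy-propagate (5 stmts):
  a = 6
  z = 2
  t = 2
  y = 6
  return 6
After constant-fold (5 stmts):
  a = 6
  z = 2
  t = 2
  y = 6
  return 6
After dead-code-elim (1 stmts):
  return 6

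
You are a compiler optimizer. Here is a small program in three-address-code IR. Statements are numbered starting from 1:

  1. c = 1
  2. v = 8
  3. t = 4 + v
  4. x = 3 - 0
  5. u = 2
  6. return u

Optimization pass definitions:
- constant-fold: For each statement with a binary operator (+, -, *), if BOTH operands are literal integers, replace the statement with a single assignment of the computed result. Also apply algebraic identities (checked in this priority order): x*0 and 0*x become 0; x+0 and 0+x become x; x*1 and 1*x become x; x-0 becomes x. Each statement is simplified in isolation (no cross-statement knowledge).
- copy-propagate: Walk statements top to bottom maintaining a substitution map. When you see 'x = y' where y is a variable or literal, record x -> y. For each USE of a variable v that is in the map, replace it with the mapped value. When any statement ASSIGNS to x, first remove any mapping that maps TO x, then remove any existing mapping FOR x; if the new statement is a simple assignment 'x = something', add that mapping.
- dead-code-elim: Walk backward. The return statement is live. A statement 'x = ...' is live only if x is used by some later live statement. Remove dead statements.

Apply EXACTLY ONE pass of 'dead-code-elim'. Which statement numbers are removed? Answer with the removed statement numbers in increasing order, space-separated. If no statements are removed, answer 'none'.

Answer: 1 2 3 4

Derivation:
Backward liveness scan:
Stmt 1 'c = 1': DEAD (c not in live set [])
Stmt 2 'v = 8': DEAD (v not in live set [])
Stmt 3 't = 4 + v': DEAD (t not in live set [])
Stmt 4 'x = 3 - 0': DEAD (x not in live set [])
Stmt 5 'u = 2': KEEP (u is live); live-in = []
Stmt 6 'return u': KEEP (return); live-in = ['u']
Removed statement numbers: [1, 2, 3, 4]
Surviving IR:
  u = 2
  return u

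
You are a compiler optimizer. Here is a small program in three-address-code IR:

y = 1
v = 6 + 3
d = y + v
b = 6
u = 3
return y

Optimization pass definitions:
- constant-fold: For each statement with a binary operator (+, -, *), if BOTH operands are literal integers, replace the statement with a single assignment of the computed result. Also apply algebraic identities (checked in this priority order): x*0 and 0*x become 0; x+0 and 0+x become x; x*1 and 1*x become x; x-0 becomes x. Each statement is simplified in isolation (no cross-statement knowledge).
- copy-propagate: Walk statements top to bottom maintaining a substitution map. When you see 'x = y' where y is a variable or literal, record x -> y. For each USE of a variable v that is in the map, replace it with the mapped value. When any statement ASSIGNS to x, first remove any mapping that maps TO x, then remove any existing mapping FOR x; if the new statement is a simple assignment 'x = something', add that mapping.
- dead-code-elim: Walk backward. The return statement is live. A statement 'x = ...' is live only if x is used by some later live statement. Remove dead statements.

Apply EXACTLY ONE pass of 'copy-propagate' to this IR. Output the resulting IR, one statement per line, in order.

Applying copy-propagate statement-by-statement:
  [1] y = 1  (unchanged)
  [2] v = 6 + 3  (unchanged)
  [3] d = y + v  -> d = 1 + v
  [4] b = 6  (unchanged)
  [5] u = 3  (unchanged)
  [6] return y  -> return 1
Result (6 stmts):
  y = 1
  v = 6 + 3
  d = 1 + v
  b = 6
  u = 3
  return 1

Answer: y = 1
v = 6 + 3
d = 1 + v
b = 6
u = 3
return 1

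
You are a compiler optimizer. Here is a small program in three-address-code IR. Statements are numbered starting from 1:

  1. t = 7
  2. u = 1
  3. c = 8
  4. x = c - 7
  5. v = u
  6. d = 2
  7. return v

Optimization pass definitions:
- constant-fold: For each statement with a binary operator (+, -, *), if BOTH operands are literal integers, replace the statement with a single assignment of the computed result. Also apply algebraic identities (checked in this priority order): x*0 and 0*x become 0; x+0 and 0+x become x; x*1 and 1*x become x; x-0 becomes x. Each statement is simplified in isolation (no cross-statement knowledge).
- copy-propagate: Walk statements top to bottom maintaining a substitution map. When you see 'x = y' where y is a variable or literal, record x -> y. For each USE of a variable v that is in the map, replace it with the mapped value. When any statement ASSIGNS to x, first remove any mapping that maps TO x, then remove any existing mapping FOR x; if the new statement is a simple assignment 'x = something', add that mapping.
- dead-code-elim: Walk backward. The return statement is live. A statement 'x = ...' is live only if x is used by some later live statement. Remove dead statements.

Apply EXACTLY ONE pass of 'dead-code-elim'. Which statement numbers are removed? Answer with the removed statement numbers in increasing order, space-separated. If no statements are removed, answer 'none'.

Answer: 1 3 4 6

Derivation:
Backward liveness scan:
Stmt 1 't = 7': DEAD (t not in live set [])
Stmt 2 'u = 1': KEEP (u is live); live-in = []
Stmt 3 'c = 8': DEAD (c not in live set ['u'])
Stmt 4 'x = c - 7': DEAD (x not in live set ['u'])
Stmt 5 'v = u': KEEP (v is live); live-in = ['u']
Stmt 6 'd = 2': DEAD (d not in live set ['v'])
Stmt 7 'return v': KEEP (return); live-in = ['v']
Removed statement numbers: [1, 3, 4, 6]
Surviving IR:
  u = 1
  v = u
  return v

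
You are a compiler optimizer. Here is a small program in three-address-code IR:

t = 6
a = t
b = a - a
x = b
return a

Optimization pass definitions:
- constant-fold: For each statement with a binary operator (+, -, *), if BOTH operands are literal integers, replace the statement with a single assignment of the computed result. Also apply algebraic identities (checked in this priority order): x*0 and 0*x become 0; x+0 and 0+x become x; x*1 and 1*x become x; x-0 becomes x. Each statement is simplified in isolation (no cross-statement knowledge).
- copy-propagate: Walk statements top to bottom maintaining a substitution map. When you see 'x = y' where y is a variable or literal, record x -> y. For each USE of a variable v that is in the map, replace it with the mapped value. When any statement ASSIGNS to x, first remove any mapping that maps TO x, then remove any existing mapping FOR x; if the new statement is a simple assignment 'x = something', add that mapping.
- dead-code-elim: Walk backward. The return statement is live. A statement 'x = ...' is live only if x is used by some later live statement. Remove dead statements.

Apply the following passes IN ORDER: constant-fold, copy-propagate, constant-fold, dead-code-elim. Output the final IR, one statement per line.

Initial IR:
  t = 6
  a = t
  b = a - a
  x = b
  return a
After constant-fold (5 stmts):
  t = 6
  a = t
  b = a - a
  x = b
  return a
After copy-propagate (5 stmts):
  t = 6
  a = 6
  b = 6 - 6
  x = b
  return 6
After constant-fold (5 stmts):
  t = 6
  a = 6
  b = 0
  x = b
  return 6
After dead-code-elim (1 stmts):
  return 6

Answer: return 6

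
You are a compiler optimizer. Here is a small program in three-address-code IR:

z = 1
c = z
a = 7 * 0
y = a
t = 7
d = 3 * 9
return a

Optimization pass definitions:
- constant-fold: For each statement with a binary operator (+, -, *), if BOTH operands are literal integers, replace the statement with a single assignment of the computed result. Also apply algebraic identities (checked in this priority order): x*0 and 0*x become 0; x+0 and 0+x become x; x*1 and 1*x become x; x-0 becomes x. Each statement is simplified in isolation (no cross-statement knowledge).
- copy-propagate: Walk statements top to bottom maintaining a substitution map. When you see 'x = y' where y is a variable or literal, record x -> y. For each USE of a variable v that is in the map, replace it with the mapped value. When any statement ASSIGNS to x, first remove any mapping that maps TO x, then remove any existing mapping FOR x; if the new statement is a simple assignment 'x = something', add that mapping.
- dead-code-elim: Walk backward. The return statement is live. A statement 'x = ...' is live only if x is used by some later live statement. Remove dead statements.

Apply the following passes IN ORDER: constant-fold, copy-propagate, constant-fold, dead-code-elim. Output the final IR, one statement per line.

Initial IR:
  z = 1
  c = z
  a = 7 * 0
  y = a
  t = 7
  d = 3 * 9
  return a
After constant-fold (7 stmts):
  z = 1
  c = z
  a = 0
  y = a
  t = 7
  d = 27
  return a
After copy-propagate (7 stmts):
  z = 1
  c = 1
  a = 0
  y = 0
  t = 7
  d = 27
  return 0
After constant-fold (7 stmts):
  z = 1
  c = 1
  a = 0
  y = 0
  t = 7
  d = 27
  return 0
After dead-code-elim (1 stmts):
  return 0

Answer: return 0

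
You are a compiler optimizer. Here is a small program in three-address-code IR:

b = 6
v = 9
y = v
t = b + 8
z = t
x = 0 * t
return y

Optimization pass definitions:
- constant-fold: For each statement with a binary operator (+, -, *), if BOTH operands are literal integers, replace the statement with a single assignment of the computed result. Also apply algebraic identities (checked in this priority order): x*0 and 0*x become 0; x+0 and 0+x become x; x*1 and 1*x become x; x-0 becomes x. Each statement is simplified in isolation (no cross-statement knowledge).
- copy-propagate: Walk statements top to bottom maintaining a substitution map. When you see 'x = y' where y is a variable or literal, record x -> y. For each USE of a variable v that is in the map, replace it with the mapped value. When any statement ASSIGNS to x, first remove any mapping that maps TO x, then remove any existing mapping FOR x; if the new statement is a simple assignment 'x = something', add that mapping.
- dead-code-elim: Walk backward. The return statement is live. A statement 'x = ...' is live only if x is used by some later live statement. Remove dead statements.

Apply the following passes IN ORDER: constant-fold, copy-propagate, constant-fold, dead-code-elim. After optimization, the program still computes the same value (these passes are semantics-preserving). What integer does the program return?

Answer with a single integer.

Answer: 9

Derivation:
Initial IR:
  b = 6
  v = 9
  y = v
  t = b + 8
  z = t
  x = 0 * t
  return y
After constant-fold (7 stmts):
  b = 6
  v = 9
  y = v
  t = b + 8
  z = t
  x = 0
  return y
After copy-propagate (7 stmts):
  b = 6
  v = 9
  y = 9
  t = 6 + 8
  z = t
  x = 0
  return 9
After constant-fold (7 stmts):
  b = 6
  v = 9
  y = 9
  t = 14
  z = t
  x = 0
  return 9
After dead-code-elim (1 stmts):
  return 9
Evaluate:
  b = 6  =>  b = 6
  v = 9  =>  v = 9
  y = v  =>  y = 9
  t = b + 8  =>  t = 14
  z = t  =>  z = 14
  x = 0 * t  =>  x = 0
  return y = 9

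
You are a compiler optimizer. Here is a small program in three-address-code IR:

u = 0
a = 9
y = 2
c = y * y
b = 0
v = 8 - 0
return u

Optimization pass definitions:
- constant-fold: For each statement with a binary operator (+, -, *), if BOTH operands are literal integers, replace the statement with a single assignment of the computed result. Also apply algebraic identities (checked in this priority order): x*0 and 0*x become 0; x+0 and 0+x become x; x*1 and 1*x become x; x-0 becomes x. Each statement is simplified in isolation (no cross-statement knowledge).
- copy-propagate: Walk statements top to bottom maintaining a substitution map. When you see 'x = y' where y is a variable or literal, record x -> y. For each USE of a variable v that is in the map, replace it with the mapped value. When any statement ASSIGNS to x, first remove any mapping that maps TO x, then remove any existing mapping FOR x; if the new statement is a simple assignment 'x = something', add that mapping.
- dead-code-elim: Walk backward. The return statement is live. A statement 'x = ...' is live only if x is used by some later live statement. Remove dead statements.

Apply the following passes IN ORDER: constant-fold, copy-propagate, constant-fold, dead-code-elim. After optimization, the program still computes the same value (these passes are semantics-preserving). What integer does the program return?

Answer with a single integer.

Answer: 0

Derivation:
Initial IR:
  u = 0
  a = 9
  y = 2
  c = y * y
  b = 0
  v = 8 - 0
  return u
After constant-fold (7 stmts):
  u = 0
  a = 9
  y = 2
  c = y * y
  b = 0
  v = 8
  return u
After copy-propagate (7 stmts):
  u = 0
  a = 9
  y = 2
  c = 2 * 2
  b = 0
  v = 8
  return 0
After constant-fold (7 stmts):
  u = 0
  a = 9
  y = 2
  c = 4
  b = 0
  v = 8
  return 0
After dead-code-elim (1 stmts):
  return 0
Evaluate:
  u = 0  =>  u = 0
  a = 9  =>  a = 9
  y = 2  =>  y = 2
  c = y * y  =>  c = 4
  b = 0  =>  b = 0
  v = 8 - 0  =>  v = 8
  return u = 0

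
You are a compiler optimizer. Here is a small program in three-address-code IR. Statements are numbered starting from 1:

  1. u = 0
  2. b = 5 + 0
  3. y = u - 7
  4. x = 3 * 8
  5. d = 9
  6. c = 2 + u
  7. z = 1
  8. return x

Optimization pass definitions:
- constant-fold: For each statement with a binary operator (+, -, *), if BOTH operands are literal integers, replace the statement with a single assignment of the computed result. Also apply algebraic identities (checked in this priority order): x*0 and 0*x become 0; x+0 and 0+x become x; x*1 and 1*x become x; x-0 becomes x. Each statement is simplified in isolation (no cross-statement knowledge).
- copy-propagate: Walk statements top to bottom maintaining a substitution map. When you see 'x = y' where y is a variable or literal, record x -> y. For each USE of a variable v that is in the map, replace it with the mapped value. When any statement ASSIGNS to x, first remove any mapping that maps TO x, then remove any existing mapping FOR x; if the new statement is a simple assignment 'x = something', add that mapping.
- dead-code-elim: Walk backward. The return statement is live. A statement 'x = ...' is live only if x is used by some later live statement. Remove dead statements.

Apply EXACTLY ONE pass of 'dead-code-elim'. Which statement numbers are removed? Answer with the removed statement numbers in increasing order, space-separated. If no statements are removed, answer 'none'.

Backward liveness scan:
Stmt 1 'u = 0': DEAD (u not in live set [])
Stmt 2 'b = 5 + 0': DEAD (b not in live set [])
Stmt 3 'y = u - 7': DEAD (y not in live set [])
Stmt 4 'x = 3 * 8': KEEP (x is live); live-in = []
Stmt 5 'd = 9': DEAD (d not in live set ['x'])
Stmt 6 'c = 2 + u': DEAD (c not in live set ['x'])
Stmt 7 'z = 1': DEAD (z not in live set ['x'])
Stmt 8 'return x': KEEP (return); live-in = ['x']
Removed statement numbers: [1, 2, 3, 5, 6, 7]
Surviving IR:
  x = 3 * 8
  return x

Answer: 1 2 3 5 6 7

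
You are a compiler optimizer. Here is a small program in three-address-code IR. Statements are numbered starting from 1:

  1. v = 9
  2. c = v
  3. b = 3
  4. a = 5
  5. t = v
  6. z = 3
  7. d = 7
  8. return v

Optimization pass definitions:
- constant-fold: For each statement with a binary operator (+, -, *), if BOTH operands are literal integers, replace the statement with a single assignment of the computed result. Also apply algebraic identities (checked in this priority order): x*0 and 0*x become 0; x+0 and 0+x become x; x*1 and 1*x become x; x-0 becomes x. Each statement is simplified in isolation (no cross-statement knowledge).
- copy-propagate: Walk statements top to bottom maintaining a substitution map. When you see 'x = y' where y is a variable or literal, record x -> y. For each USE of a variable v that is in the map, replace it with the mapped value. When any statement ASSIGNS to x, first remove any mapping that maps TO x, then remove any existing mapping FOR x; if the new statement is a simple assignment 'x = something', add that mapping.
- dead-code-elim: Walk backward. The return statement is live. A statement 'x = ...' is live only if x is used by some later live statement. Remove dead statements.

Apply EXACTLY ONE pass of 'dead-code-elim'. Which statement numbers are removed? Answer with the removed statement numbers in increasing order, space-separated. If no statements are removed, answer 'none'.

Backward liveness scan:
Stmt 1 'v = 9': KEEP (v is live); live-in = []
Stmt 2 'c = v': DEAD (c not in live set ['v'])
Stmt 3 'b = 3': DEAD (b not in live set ['v'])
Stmt 4 'a = 5': DEAD (a not in live set ['v'])
Stmt 5 't = v': DEAD (t not in live set ['v'])
Stmt 6 'z = 3': DEAD (z not in live set ['v'])
Stmt 7 'd = 7': DEAD (d not in live set ['v'])
Stmt 8 'return v': KEEP (return); live-in = ['v']
Removed statement numbers: [2, 3, 4, 5, 6, 7]
Surviving IR:
  v = 9
  return v

Answer: 2 3 4 5 6 7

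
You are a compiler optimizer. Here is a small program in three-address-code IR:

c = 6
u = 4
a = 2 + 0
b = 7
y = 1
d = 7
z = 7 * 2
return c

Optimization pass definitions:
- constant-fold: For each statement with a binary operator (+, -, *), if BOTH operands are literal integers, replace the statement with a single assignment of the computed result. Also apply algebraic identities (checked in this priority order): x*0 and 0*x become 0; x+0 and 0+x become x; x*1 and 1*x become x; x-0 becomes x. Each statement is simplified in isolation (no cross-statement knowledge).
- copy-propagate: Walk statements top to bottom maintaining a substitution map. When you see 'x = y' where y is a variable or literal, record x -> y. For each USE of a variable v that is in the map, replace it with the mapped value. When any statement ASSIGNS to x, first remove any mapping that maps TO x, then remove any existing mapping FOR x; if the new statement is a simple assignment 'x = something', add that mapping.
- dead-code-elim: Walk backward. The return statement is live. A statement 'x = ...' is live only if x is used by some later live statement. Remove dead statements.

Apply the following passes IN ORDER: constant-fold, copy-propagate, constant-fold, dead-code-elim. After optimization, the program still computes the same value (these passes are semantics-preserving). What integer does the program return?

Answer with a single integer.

Initial IR:
  c = 6
  u = 4
  a = 2 + 0
  b = 7
  y = 1
  d = 7
  z = 7 * 2
  return c
After constant-fold (8 stmts):
  c = 6
  u = 4
  a = 2
  b = 7
  y = 1
  d = 7
  z = 14
  return c
After copy-propagate (8 stmts):
  c = 6
  u = 4
  a = 2
  b = 7
  y = 1
  d = 7
  z = 14
  return 6
After constant-fold (8 stmts):
  c = 6
  u = 4
  a = 2
  b = 7
  y = 1
  d = 7
  z = 14
  return 6
After dead-code-elim (1 stmts):
  return 6
Evaluate:
  c = 6  =>  c = 6
  u = 4  =>  u = 4
  a = 2 + 0  =>  a = 2
  b = 7  =>  b = 7
  y = 1  =>  y = 1
  d = 7  =>  d = 7
  z = 7 * 2  =>  z = 14
  return c = 6

Answer: 6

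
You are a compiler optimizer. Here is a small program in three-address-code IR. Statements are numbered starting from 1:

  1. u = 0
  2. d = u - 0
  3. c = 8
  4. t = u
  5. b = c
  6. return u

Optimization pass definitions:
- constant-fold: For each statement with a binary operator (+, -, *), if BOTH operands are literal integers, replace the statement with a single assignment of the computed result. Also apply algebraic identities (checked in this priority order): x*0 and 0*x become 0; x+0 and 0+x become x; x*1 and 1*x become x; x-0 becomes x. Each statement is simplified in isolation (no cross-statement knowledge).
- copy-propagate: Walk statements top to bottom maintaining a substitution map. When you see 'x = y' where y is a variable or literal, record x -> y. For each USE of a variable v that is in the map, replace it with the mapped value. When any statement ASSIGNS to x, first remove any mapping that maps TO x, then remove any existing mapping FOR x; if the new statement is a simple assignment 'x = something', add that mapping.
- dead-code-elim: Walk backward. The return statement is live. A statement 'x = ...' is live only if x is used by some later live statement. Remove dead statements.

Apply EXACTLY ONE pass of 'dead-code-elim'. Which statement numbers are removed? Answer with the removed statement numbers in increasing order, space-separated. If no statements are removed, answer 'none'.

Backward liveness scan:
Stmt 1 'u = 0': KEEP (u is live); live-in = []
Stmt 2 'd = u - 0': DEAD (d not in live set ['u'])
Stmt 3 'c = 8': DEAD (c not in live set ['u'])
Stmt 4 't = u': DEAD (t not in live set ['u'])
Stmt 5 'b = c': DEAD (b not in live set ['u'])
Stmt 6 'return u': KEEP (return); live-in = ['u']
Removed statement numbers: [2, 3, 4, 5]
Surviving IR:
  u = 0
  return u

Answer: 2 3 4 5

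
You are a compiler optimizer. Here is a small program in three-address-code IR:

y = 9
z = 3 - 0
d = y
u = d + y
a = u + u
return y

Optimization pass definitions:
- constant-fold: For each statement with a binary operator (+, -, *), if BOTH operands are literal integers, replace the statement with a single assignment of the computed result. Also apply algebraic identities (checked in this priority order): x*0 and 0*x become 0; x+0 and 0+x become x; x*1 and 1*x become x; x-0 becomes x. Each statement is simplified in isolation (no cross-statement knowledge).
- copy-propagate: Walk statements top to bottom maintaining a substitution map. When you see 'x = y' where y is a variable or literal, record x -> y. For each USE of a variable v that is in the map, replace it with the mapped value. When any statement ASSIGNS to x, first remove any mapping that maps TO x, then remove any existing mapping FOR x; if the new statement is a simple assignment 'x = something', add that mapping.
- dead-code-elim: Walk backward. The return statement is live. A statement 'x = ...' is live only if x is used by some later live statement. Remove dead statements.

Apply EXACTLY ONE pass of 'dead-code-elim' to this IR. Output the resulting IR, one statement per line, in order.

Applying dead-code-elim statement-by-statement:
  [6] return y  -> KEEP (return); live=['y']
  [5] a = u + u  -> DEAD (a not live)
  [4] u = d + y  -> DEAD (u not live)
  [3] d = y  -> DEAD (d not live)
  [2] z = 3 - 0  -> DEAD (z not live)
  [1] y = 9  -> KEEP; live=[]
Result (2 stmts):
  y = 9
  return y

Answer: y = 9
return y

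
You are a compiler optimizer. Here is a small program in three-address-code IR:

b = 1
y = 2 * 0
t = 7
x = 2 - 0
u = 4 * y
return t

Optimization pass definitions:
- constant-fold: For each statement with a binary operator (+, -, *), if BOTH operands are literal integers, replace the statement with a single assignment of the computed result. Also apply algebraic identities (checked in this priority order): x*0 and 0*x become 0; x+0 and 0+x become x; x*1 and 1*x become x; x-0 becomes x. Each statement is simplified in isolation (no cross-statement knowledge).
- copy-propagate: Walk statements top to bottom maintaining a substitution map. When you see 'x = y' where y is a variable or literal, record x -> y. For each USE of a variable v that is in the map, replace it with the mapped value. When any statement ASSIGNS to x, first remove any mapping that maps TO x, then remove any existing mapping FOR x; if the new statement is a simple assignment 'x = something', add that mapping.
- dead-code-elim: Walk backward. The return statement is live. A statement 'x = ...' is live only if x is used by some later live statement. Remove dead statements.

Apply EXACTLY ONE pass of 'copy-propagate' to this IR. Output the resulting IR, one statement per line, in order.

Applying copy-propagate statement-by-statement:
  [1] b = 1  (unchanged)
  [2] y = 2 * 0  (unchanged)
  [3] t = 7  (unchanged)
  [4] x = 2 - 0  (unchanged)
  [5] u = 4 * y  (unchanged)
  [6] return t  -> return 7
Result (6 stmts):
  b = 1
  y = 2 * 0
  t = 7
  x = 2 - 0
  u = 4 * y
  return 7

Answer: b = 1
y = 2 * 0
t = 7
x = 2 - 0
u = 4 * y
return 7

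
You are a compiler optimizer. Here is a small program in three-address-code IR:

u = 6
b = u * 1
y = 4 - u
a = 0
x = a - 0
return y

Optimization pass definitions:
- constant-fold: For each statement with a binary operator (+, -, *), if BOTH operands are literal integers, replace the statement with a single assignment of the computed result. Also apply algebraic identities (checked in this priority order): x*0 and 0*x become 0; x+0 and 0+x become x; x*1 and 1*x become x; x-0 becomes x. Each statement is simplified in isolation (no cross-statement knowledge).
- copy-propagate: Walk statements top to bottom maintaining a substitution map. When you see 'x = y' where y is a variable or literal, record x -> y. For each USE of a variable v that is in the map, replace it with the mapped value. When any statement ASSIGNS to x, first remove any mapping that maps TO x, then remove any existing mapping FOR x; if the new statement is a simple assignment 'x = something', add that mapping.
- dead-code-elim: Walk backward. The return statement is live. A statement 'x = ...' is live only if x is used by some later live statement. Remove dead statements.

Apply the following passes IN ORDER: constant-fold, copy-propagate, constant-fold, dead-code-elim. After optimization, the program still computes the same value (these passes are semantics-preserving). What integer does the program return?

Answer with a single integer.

Answer: -2

Derivation:
Initial IR:
  u = 6
  b = u * 1
  y = 4 - u
  a = 0
  x = a - 0
  return y
After constant-fold (6 stmts):
  u = 6
  b = u
  y = 4 - u
  a = 0
  x = a
  return y
After copy-propagate (6 stmts):
  u = 6
  b = 6
  y = 4 - 6
  a = 0
  x = 0
  return y
After constant-fold (6 stmts):
  u = 6
  b = 6
  y = -2
  a = 0
  x = 0
  return y
After dead-code-elim (2 stmts):
  y = -2
  return y
Evaluate:
  u = 6  =>  u = 6
  b = u * 1  =>  b = 6
  y = 4 - u  =>  y = -2
  a = 0  =>  a = 0
  x = a - 0  =>  x = 0
  return y = -2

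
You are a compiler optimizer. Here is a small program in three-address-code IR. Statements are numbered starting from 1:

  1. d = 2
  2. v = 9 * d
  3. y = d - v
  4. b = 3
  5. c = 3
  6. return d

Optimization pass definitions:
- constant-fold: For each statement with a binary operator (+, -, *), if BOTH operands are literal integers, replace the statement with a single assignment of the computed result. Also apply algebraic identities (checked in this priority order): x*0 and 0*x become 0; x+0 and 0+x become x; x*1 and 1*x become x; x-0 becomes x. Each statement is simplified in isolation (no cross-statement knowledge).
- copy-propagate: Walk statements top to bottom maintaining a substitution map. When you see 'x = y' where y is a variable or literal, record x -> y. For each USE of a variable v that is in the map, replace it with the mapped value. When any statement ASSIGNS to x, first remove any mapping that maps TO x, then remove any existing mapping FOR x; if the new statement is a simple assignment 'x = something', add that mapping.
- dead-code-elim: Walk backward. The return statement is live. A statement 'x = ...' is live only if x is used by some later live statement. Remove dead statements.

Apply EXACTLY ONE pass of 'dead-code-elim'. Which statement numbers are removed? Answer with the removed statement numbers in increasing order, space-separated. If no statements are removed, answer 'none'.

Backward liveness scan:
Stmt 1 'd = 2': KEEP (d is live); live-in = []
Stmt 2 'v = 9 * d': DEAD (v not in live set ['d'])
Stmt 3 'y = d - v': DEAD (y not in live set ['d'])
Stmt 4 'b = 3': DEAD (b not in live set ['d'])
Stmt 5 'c = 3': DEAD (c not in live set ['d'])
Stmt 6 'return d': KEEP (return); live-in = ['d']
Removed statement numbers: [2, 3, 4, 5]
Surviving IR:
  d = 2
  return d

Answer: 2 3 4 5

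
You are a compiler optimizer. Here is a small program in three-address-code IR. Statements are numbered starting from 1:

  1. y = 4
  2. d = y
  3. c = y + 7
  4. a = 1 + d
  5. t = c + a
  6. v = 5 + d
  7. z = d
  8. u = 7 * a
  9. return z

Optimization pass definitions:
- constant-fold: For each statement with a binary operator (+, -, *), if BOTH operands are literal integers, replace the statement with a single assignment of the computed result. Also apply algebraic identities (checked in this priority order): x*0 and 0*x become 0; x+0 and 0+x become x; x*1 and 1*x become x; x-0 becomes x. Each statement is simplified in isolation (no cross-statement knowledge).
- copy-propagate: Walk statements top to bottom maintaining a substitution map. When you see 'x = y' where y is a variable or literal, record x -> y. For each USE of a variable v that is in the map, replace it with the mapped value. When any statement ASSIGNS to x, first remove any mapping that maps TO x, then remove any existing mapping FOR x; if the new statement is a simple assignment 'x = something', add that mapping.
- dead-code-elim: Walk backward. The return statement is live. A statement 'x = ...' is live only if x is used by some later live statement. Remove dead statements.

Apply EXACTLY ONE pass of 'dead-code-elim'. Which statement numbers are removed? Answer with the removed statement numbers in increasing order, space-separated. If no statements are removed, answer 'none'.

Answer: 3 4 5 6 8

Derivation:
Backward liveness scan:
Stmt 1 'y = 4': KEEP (y is live); live-in = []
Stmt 2 'd = y': KEEP (d is live); live-in = ['y']
Stmt 3 'c = y + 7': DEAD (c not in live set ['d'])
Stmt 4 'a = 1 + d': DEAD (a not in live set ['d'])
Stmt 5 't = c + a': DEAD (t not in live set ['d'])
Stmt 6 'v = 5 + d': DEAD (v not in live set ['d'])
Stmt 7 'z = d': KEEP (z is live); live-in = ['d']
Stmt 8 'u = 7 * a': DEAD (u not in live set ['z'])
Stmt 9 'return z': KEEP (return); live-in = ['z']
Removed statement numbers: [3, 4, 5, 6, 8]
Surviving IR:
  y = 4
  d = y
  z = d
  return z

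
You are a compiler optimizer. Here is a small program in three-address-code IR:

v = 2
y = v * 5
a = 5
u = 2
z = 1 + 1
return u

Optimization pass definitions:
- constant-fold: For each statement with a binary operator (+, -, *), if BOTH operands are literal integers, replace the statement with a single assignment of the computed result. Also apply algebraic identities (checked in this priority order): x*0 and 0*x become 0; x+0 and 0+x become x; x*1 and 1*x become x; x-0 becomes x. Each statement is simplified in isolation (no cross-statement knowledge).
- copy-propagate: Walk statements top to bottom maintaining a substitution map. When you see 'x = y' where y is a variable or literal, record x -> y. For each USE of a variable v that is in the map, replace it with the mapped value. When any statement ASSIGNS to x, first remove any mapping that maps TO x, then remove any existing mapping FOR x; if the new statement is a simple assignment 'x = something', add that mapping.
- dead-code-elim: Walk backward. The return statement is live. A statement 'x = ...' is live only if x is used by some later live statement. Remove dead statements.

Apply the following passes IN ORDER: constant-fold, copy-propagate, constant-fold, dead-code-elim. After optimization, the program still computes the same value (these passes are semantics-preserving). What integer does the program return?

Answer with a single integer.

Answer: 2

Derivation:
Initial IR:
  v = 2
  y = v * 5
  a = 5
  u = 2
  z = 1 + 1
  return u
After constant-fold (6 stmts):
  v = 2
  y = v * 5
  a = 5
  u = 2
  z = 2
  return u
After copy-propagate (6 stmts):
  v = 2
  y = 2 * 5
  a = 5
  u = 2
  z = 2
  return 2
After constant-fold (6 stmts):
  v = 2
  y = 10
  a = 5
  u = 2
  z = 2
  return 2
After dead-code-elim (1 stmts):
  return 2
Evaluate:
  v = 2  =>  v = 2
  y = v * 5  =>  y = 10
  a = 5  =>  a = 5
  u = 2  =>  u = 2
  z = 1 + 1  =>  z = 2
  return u = 2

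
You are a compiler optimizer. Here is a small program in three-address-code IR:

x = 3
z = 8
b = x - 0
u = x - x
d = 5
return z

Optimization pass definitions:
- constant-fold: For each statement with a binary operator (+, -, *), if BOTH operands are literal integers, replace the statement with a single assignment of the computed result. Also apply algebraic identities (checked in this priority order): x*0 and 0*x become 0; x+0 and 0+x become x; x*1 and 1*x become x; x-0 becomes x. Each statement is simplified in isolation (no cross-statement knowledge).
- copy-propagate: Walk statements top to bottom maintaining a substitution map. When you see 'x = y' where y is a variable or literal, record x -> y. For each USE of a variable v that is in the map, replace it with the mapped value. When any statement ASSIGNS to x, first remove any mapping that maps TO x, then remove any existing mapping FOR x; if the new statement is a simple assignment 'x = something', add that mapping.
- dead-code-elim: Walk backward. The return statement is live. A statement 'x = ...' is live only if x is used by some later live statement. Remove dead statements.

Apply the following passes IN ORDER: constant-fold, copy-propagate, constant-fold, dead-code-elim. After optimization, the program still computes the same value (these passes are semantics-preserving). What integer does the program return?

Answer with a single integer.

Answer: 8

Derivation:
Initial IR:
  x = 3
  z = 8
  b = x - 0
  u = x - x
  d = 5
  return z
After constant-fold (6 stmts):
  x = 3
  z = 8
  b = x
  u = x - x
  d = 5
  return z
After copy-propagate (6 stmts):
  x = 3
  z = 8
  b = 3
  u = 3 - 3
  d = 5
  return 8
After constant-fold (6 stmts):
  x = 3
  z = 8
  b = 3
  u = 0
  d = 5
  return 8
After dead-code-elim (1 stmts):
  return 8
Evaluate:
  x = 3  =>  x = 3
  z = 8  =>  z = 8
  b = x - 0  =>  b = 3
  u = x - x  =>  u = 0
  d = 5  =>  d = 5
  return z = 8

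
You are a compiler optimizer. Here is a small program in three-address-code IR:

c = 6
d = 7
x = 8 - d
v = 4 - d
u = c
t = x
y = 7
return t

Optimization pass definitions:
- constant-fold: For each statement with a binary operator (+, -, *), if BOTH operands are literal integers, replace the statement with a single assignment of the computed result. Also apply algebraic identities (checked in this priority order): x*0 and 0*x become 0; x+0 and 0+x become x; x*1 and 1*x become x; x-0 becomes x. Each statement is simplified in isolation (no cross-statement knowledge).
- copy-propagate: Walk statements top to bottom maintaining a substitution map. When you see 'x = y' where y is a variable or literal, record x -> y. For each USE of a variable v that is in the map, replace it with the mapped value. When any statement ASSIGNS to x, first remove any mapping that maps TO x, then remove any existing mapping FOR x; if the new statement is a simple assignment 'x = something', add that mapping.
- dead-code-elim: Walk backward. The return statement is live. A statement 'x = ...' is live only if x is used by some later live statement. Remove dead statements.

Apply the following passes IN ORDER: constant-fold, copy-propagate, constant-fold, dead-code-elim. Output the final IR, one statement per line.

Answer: x = 1
return x

Derivation:
Initial IR:
  c = 6
  d = 7
  x = 8 - d
  v = 4 - d
  u = c
  t = x
  y = 7
  return t
After constant-fold (8 stmts):
  c = 6
  d = 7
  x = 8 - d
  v = 4 - d
  u = c
  t = x
  y = 7
  return t
After copy-propagate (8 stmts):
  c = 6
  d = 7
  x = 8 - 7
  v = 4 - 7
  u = 6
  t = x
  y = 7
  return x
After constant-fold (8 stmts):
  c = 6
  d = 7
  x = 1
  v = -3
  u = 6
  t = x
  y = 7
  return x
After dead-code-elim (2 stmts):
  x = 1
  return x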